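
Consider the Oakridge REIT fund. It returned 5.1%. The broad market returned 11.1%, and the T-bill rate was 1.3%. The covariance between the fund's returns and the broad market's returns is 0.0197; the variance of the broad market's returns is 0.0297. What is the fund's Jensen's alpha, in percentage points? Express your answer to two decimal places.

-2.70

β = Cov / Var = 0.0197 / 0.0297 = 0.6633
E[R] = Rf + β(Rm − Rf) = 1.3% + 0.6633 × (11.1% − 1.3%) = 7.8003%
α = Rp − E[R] = 5.1% − 7.8003% = -2.7003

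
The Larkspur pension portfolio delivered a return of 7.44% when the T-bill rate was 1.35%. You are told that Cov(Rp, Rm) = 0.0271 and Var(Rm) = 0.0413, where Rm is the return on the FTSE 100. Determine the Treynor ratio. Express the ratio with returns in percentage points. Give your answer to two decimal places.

β = Cov / Var = 0.0271 / 0.0413 = 0.6562
Treynor = (Rp − Rf) / β = (7.44% − 1.35%) / 0.6562 = 6.09 / 0.6562 = 9.2807

9.28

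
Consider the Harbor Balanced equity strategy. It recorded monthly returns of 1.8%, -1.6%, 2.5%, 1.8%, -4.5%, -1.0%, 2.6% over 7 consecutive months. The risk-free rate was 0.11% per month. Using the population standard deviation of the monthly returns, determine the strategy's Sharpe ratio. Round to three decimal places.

Mean return r̄ = 1.60 / 7 = 0.2286%
Σ(r − r̄)² = 42.9343; population σ = √(42.9343/7) = 2.4766%
Sharpe = (r̄ − rf) / σ = (0.2286 − 0.11) / 2.4766 = 0.1186 / 2.4766 = 0.0479

0.048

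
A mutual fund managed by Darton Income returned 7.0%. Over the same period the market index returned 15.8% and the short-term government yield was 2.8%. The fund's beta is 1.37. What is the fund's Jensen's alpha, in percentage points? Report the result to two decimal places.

-13.61

CAPM expected return = Rf + β(Rm − Rf) = 2.8% + 1.37 × (15.8% − 2.8%) = 2.8 + 1.37 × 13.00 = 20.6100%
Jensen's α = Rp − E[R] = 7.0% − 20.6100% = -13.6100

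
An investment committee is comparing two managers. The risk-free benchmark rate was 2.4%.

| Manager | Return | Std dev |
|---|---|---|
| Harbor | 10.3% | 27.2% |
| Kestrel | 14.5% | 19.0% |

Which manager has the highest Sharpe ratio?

Kestrel

Harbor: Sharpe ratio = (10.3% − 2.4%) / 27.2% = 0.290
Kestrel: Sharpe ratio = (14.5% − 2.4%) / 19.0% = 0.637
Highest: Kestrel (0.637).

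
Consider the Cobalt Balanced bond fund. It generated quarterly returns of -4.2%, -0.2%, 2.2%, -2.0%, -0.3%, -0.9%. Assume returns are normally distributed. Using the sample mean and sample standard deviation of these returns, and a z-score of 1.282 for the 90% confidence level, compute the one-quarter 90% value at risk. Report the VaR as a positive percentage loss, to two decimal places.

Mean return r̄ = -5.40 / 6 = -0.9000%
Sample std dev = √[22.5600 / 5] = 2.1241%
VaR = −(r̄ − z·σ) = −(-0.9000 − 1.282 × 2.1241) = −(-3.6231) = 3.6231%

3.62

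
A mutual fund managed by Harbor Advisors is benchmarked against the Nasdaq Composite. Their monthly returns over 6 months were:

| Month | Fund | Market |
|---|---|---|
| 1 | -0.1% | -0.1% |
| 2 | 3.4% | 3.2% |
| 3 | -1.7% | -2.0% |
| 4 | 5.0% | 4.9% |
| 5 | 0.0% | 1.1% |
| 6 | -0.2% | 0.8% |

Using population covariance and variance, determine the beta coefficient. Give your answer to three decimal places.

1.017

r̄p = 1.0667%,  r̄m = 1.3167%
Cov = Σ(rp − r̄p)(rm − r̄m) / 6 = 5.0339
Var(rm) = Σ(rm − r̄m)² / 6 = 4.9514
β = Cov / Var = 5.0339 / 4.9514 = 1.0167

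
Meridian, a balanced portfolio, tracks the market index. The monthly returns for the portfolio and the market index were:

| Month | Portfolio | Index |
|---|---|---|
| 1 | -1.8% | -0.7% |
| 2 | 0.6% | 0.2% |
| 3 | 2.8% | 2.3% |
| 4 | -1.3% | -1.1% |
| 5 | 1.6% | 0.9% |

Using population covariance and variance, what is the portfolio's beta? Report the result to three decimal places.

1.376

r̄p = 0.3800%,  r̄m = 0.3200%
Cov = Σ(rp − r̄p)(rm − r̄m) / 5 = 2.0164
Var(rm) = Σ(rm − r̄m)² / 5 = 1.4656
β = Cov / Var = 2.0164 / 1.4656 = 1.3758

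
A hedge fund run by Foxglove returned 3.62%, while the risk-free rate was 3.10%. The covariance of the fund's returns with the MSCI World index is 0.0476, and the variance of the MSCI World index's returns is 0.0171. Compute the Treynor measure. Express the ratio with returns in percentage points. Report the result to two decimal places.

β = Cov / Var = 0.0476 / 0.0171 = 2.7836
Treynor = (Rp − Rf) / β = (3.62% − 3.10%) / 2.7836 = 0.52 / 2.7836 = 0.1868

0.19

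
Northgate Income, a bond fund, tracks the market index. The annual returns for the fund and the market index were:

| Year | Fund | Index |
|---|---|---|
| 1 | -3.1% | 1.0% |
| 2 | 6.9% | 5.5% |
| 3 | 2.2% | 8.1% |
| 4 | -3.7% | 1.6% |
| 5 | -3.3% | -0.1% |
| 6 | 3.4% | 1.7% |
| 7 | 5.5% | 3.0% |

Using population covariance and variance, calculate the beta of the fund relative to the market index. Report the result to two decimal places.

0.93

r̄p = 1.1286%,  r̄m = 2.9714%
Cov = Σ(rp − r̄p)(rm − r̄m) / 7 = 6.5551
Var(rm) = Σ(rm − r̄m)² / 7 = 7.0735
β = Cov / Var = 6.5551 / 7.0735 = 0.9267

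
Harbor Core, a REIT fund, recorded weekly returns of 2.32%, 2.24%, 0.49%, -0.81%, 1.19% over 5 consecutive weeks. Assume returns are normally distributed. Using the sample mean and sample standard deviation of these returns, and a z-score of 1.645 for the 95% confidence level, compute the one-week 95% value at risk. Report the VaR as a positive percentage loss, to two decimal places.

1.06

Mean return r̄ = 5.430 / 5 = 1.0860%
Sample σ = √[Σ(r − r̄)² / 4] = √[6.8153 / 4] = √1.7038 = 1.3053%
VaR = −(r̄ − z·σ) = −(1.0860 − 1.645 × 1.3053) = −(-1.0612) = 1.0612%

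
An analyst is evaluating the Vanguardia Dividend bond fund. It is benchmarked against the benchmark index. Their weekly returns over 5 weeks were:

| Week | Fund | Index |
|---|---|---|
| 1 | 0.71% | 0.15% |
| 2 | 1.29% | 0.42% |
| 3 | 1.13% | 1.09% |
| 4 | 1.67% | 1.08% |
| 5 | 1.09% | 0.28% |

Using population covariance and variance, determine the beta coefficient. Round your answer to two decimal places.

r̄p = 1.1780%,  r̄m = 0.6040%
Cov = Σ(rp − r̄p)(rm − r̄m) / 5 = 0.0862
Var(rm) = Σ(rm − r̄m)² / 5 = 0.1615
β = Cov / Var = 0.0862 / 0.1615 = 0.5337

0.53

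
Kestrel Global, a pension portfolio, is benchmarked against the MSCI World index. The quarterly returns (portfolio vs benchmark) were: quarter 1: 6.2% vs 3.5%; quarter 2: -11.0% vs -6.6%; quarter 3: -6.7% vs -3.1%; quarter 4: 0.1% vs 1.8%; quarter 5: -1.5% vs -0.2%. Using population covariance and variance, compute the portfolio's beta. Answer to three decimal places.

1.608

r̄p = -2.5800%,  r̄m = -0.9200%
Cov = Σ(rp − r̄p)(rm − r̄m) / 5 = 20.7364
Var(rm) = Σ(rm − r̄m)² / 5 = 12.8936
β = Cov / Var = 20.7364 / 12.8936 = 1.6083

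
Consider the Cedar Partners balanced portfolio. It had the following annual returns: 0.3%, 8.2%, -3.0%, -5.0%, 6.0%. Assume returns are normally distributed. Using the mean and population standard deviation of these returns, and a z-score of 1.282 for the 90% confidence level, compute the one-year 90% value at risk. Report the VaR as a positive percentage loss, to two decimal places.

μ = (0.3 + 8.2 − 3 − 5 + 6) / 5 = 1.3000%
Population σ = √[Σ(r − μ)² / 5] = √[128.8800 / 5] = √25.7760 = 5.0770%
VaR = −(μ − z·σ) = −(1.3000 − 1.282 × 5.0770) = −(-5.2087) = 5.2087%

5.21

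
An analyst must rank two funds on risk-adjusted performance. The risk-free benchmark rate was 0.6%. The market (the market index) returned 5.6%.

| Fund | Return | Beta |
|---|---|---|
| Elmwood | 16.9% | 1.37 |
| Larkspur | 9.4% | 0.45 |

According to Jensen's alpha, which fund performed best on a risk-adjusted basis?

Elmwood: α = 16.9% − [0.6% + 1.37 × (5.6% − 0.6%)] = 9.450
Larkspur: α = 9.4% − [0.6% + 0.45 × (5.6% − 0.6%)] = 6.550
Highest: Elmwood (9.450).

Elmwood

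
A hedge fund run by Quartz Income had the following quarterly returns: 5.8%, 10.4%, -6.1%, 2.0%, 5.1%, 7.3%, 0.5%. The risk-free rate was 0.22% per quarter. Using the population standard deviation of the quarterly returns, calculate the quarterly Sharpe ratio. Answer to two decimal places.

Mean return r̄ = 25.00 / 7 = 3.5714%
Population σ = √[Σ(r − r̄)² / 7] = √[173.2743 / 7] = √24.7535 = 4.9753%
Sharpe = (r̄ − rf) / σ = (3.5714 − 0.22) / 4.9753 = 3.3514 / 4.9753 = 0.6736

0.67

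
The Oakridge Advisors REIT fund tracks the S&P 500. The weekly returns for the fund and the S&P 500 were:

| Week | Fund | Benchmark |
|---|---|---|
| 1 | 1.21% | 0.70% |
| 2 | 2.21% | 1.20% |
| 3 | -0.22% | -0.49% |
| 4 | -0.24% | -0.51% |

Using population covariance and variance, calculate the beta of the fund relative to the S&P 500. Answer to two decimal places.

1.38

r̄p = 0.7400%,  r̄m = 0.2250%
Cov = Σ(rp − r̄p)(rm − r̄m) / 4 = 0.7658
Var(rm) = Σ(rm − r̄m)² / 4 = 0.5569
β = Cov / Var = 0.7658 / 0.5569 = 1.3751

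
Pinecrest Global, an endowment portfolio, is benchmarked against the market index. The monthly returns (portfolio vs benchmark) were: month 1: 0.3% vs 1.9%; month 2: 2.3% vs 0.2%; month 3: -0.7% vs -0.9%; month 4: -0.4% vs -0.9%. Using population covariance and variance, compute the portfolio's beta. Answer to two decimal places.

r̄p = 0.3750%,  r̄m = 0.0750%
Cov = Σ(rp − r̄p)(rm − r̄m) / 4 = 0.4769
Var(rm) = Σ(rm − r̄m)² / 4 = 1.3119
β = Cov / Var = 0.4769 / 1.3119 = 0.3635

0.36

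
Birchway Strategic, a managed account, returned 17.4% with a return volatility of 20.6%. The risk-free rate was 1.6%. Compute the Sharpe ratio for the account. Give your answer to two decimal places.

Sharpe = (Rp − Rf) / σp = (17.4% − 1.6%) / 20.6% = 15.80% / 20.6% = 0.7670

0.77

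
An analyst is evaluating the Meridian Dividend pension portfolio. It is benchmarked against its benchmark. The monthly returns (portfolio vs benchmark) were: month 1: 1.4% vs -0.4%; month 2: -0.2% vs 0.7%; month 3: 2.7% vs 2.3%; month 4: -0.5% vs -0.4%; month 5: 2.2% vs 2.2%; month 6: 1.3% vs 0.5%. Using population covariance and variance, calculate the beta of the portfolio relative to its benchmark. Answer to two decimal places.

0.77

r̄p = 1.1500%,  r̄m = 0.8167%
Cov = Σ(rp − r̄p)(rm − r̄m) / 6 = 0.9275
Var(rm) = Σ(rm − r̄m)² / 6 = 1.1981
β = Cov / Var = 0.9275 / 1.1981 = 0.7741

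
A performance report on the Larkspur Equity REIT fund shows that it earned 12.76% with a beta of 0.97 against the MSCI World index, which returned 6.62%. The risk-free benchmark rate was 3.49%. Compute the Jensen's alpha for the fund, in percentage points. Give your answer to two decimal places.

6.23

CAPM expected return = Rf + β(Rm − Rf) = 3.49% + 0.97 × (6.62% − 3.49%) = 3.49 + 0.97 × 3.13 = 6.5261%
Jensen's α = Rp − E[R] = 12.76% − 6.5261% = 6.2339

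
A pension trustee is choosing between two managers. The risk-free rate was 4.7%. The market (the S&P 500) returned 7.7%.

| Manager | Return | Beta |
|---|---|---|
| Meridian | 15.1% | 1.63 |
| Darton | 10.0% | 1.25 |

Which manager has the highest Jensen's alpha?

Meridian

Meridian: α = 15.1% − [4.7% + 1.63 × (7.7% − 4.7%)] = 5.510
Darton: α = 10.0% − [4.7% + 1.25 × (7.7% − 4.7%)] = 1.550
Highest: Meridian (5.510).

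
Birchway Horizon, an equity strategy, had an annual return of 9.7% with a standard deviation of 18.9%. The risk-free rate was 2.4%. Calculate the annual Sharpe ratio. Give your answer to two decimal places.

Sharpe = (Rp − Rf) / σp = (9.7% − 2.4%) / 18.9% = 7.30% / 18.9% = 0.3862

0.39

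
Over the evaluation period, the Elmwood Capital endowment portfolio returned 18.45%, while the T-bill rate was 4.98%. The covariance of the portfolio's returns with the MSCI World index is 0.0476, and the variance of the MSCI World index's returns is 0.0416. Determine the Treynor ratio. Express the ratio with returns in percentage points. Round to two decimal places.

11.77

β = Cov / Var = 0.0476 / 0.0416 = 1.1442
Treynor = (Rp − Rf) / β = (18.45% − 4.98%) / 1.1442 = 13.47 / 1.1442 = 11.7724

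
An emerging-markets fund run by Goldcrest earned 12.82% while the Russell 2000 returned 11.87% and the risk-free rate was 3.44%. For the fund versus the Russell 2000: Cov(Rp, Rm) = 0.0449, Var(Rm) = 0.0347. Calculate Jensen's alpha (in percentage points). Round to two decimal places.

-1.53

β = Cov / Var = 0.0449 / 0.0347 = 1.2939
E[R] = Rf + β(Rm − Rf) = 3.44% + 1.2939 × (11.87% − 3.44%) = 14.3476%
α = Rp − E[R] = 12.82% − 14.3476% = -1.5276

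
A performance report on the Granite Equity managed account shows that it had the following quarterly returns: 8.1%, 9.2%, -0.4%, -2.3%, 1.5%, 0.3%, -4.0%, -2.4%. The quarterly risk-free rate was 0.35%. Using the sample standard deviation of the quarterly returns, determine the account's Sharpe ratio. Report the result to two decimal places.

r̄ = (8.1 + 9.2 − 0.4 − 2.3 + 1.5 + 0.3 − 4 − 2.4) / 8 = 1.2500%
Σ(r − r̄)² = 167.3000; sample σ = √(167.3000/7) = 4.8888%
Sharpe = (r̄ − rf) / σ = (1.2500 − 0.35) / 4.8888 = 0.9000 / 4.8888 = 0.1841

0.18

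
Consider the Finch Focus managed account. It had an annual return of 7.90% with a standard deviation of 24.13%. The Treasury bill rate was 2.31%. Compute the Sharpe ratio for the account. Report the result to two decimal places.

Sharpe = (Rp − Rf) / σp = (7.90% − 2.31%) / 24.13% = 5.59% / 24.13% = 0.2317

0.23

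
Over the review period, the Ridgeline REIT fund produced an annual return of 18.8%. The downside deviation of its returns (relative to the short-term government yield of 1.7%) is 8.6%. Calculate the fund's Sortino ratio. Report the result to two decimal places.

1.99

Sortino = (Rp − Rf) / σd = (18.8% − 1.7%) / 8.6% = 17.10% / 8.6% = 1.9884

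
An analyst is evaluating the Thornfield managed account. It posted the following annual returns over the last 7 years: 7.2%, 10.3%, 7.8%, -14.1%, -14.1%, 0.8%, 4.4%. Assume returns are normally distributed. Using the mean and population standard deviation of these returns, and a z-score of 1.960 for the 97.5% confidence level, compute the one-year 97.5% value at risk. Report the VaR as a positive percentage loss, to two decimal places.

Mean return r̄ = 2.30 / 7 = 0.3286%
Population std dev = √[635.6343 / 7] = 9.5292%
VaR = −(r̄ − z·σ) = −(0.3286 − 1.960 × 9.5292) = −(-18.3486) = 18.3486%

18.35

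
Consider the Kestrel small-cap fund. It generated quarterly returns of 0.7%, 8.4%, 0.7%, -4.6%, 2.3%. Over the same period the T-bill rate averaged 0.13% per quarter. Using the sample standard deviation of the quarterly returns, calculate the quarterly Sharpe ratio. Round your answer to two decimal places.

0.29

Mean return r̄ = 7.50 / 5 = 1.5000%
Sample std dev = √[86.7400 / 4] = 4.6567%
Sharpe = (r̄ − rf) / σ = (1.5000 − 0.13) / 4.6567 = 1.3700 / 4.6567 = 0.2942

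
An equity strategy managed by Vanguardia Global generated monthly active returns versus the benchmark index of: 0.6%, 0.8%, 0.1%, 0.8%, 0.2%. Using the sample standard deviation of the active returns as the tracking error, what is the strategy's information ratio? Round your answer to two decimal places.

μ = (0.6 + 0.8 + 0.1 + 0.8 + 0.2) / 5 = 2.50 / 5 = 0.5000%
Sample σ = √[Σ(r − μ)² / 4] = √[0.4400 / 4] = √0.1100 = 0.3317%
IR = μ / tracking error = 0.5000 / 0.3317 = 1.5074

1.51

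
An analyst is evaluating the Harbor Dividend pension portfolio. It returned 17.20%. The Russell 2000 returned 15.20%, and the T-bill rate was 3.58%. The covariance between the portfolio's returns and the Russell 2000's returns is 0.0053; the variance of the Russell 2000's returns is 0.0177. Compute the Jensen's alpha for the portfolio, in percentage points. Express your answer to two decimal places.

β = Cov / Var = 0.0053 / 0.0177 = 0.2994
E[R] = Rf + β(Rm − Rf) = 3.58% + 0.2994 × (15.20% − 3.58%) = 7.0590%
α = Rp − E[R] = 17.20% − 7.0590% = 10.1410

10.14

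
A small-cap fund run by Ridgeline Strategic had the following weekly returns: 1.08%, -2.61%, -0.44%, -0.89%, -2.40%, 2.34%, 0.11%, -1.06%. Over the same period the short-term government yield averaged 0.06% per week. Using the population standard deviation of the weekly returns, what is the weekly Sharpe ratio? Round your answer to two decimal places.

r̄ = (1.08 − 2.61 − 0.44 − 0.89 − 2.4 + 2.34 + 0.11 − 1.06) / 8 = -3.870 / 8 = -0.4838%
Σ(r − r̄)² = (1.08 − (-0.4838))² + (-2.61 − (-0.4838))² + … = 19.4634
population σ = √(19.4634 / 8) = √2.4329 = 1.5598%
Sharpe = (r̄ − rf) / σ = (-0.4838 − 0.06) / 1.5598 = -0.5438 / 1.5598 = -0.3486

-0.35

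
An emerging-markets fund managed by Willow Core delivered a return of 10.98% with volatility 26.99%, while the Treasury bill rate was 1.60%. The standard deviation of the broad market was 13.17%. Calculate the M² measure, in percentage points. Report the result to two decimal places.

Sharpe = (Rp − Rf) / σp = (10.98% − 1.60%) / 26.99% = 0.3475
M² = Rf + Sharpe × σm = 1.60% + 0.3475 × 13.17% = 6.1766%

6.18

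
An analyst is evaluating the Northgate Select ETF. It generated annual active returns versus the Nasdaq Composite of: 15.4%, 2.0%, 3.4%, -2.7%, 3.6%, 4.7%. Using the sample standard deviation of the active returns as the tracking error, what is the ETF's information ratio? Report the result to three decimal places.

μ = (15.4 + 2 + 3.4 − 2.7 + 3.6 + 4.7) / 6 = 26.40 / 6 = 4.4000%
Σ(r − μ)² = (15.4 − 4.4000)² + (2 − 4.4000)² + (3.4 − 4.4000)² + … = 178.9000
σ = √[178.9000 / 5] = 5.9816%
IR = μ / tracking error = 4.4000 / 5.9816 = 0.7356

0.736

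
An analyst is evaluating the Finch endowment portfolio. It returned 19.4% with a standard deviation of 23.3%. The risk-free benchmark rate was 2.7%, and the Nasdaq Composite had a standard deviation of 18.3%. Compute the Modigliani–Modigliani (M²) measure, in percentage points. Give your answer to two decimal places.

Sharpe = (Rp − Rf) / σp = (19.4% − 2.7%) / 23.3% = 0.7167
M² = Rf + Sharpe × σm = 2.7% + 0.7167 × 18.3% = 15.8156%

15.82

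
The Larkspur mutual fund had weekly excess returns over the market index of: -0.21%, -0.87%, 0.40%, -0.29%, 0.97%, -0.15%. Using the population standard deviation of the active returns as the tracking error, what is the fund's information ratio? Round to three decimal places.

-0.043

r̄ = (-0.21 − 0.87 + 0.4 − 0.29 + 0.97 − 0.15) / 6 = -0.0250%
Σ(r − r̄)² = 2.0048; population σ = √(2.0048/6) = 0.5780%
IR = r̄ / tracking error = -0.0250 / 0.5780 = -0.0433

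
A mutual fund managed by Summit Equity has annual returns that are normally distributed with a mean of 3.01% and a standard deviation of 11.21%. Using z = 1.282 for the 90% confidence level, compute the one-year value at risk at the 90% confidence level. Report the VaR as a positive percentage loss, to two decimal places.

VaR (as % loss) = −(μ − z·σ) = −(3.01% − 1.282 × 11.21%) = −(-11.36122%) = 11.36122%

11.36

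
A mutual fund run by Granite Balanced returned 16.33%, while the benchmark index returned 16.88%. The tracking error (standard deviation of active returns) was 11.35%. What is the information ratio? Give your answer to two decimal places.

IR = (Rp − Rb) / TE = (16.33% − 16.88%) / 11.35% = -0.55% / 11.35% = -0.0485

-0.05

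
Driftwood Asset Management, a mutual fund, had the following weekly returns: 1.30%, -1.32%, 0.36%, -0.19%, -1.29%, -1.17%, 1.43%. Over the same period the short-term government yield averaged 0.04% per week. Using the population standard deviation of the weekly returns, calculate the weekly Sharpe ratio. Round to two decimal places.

-0.15

r̄ = (1.3 − 1.32 + 0.36 − 0.19 − 1.29 − 1.17 + 1.43) / 7 = -0.1257%
Σ(r − r̄)² = (1.3 − (-0.1257))² + (-1.32 − (-0.1257))² + (0.36 − (-0.1257))² + … = 8.5654
population σ = √(8.5654 / 7) = √1.2236 = 1.1062%
Sharpe = (r̄ − rf) / σ = (-0.1257 − 0.04) / 1.1062 = -0.1657 / 1.1062 = -0.1498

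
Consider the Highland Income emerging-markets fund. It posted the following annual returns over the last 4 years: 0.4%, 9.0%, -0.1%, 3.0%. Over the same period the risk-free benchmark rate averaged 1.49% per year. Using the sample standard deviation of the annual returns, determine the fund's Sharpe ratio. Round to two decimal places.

Mean return r̄ = 12.30 / 4 = 3.0750%
Σ(r − r̄)² = 52.3475; sample σ = √(52.3475/3) = 4.1772%
Sharpe = (r̄ − rf) / σ = (3.0750 − 1.49) / 4.1772 = 1.5850 / 4.1772 = 0.3794

0.38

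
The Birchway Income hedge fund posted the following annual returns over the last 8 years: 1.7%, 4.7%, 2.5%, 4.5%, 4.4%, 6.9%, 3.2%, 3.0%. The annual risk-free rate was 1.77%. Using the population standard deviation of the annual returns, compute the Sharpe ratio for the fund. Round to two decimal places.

1.38

Mean return r̄ = 30.90 / 8 = 3.8625%
Population σ = √[Σ(r − r̄)² / 8] = √[18.3388 / 8] = √2.2924 = 1.5141%
Sharpe = (r̄ − rf) / σ = (3.8625 − 1.77) / 1.5141 = 2.0925 / 1.5141 = 1.3820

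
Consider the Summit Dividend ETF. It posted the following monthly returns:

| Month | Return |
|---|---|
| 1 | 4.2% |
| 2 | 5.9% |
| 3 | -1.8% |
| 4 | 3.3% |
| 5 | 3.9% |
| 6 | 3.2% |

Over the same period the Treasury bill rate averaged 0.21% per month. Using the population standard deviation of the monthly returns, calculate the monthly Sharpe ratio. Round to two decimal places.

1.23

r̄ = (4.2 + 5.9 − 1.8 + 3.3 + 3.9 + 3.2) / 6 = 3.1167%
Σ(r − r̄)² = 33.7483; population σ = √(33.7483/6) = 2.3716%
Sharpe = (r̄ − rf) / σ = (3.1167 − 0.21) / 2.3716 = 2.9067 / 2.3716 = 1.2256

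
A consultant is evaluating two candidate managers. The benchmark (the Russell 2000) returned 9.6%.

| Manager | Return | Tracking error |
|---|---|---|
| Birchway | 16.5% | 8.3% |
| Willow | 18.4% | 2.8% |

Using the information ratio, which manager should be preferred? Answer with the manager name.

Willow

Birchway: IR = (16.5% − 9.6%) / 8.3% = 0.831
Willow: IR = (18.4% − 9.6%) / 2.8% = 3.143
Highest: Willow (3.143).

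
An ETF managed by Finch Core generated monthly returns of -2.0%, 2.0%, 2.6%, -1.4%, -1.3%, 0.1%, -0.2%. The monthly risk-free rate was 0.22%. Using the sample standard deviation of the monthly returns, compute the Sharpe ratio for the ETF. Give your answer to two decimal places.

μ = (-2 + 2 + 2.6 − 1.4 − 1.3 + 0.1 − 0.2) / 7 = -0.0286%
Σ(r − μ)² = (-2 − (-0.0286))² + (2 − (-0.0286))² + (2.6 − (-0.0286))² + … = 18.4543
σ = √[18.4543 / 6] = 1.7538%
Sharpe = (μ − rf) / σ = (-0.0286 − 0.22) / 1.7538 = -0.2486 / 1.7538 = -0.1417

-0.14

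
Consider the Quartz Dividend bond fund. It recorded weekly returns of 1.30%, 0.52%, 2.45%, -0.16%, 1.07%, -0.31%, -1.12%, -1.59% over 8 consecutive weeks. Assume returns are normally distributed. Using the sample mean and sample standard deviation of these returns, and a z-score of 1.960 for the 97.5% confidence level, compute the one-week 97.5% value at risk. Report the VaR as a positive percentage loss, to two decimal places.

Mean return r̄ = 2.160 / 8 = 0.2700%
Sample σ = √[Σ(r − r̄)² / 7] = √[12.4288 / 7] = √1.7755 = 1.3325%
VaR = −(r̄ − z·σ) = −(0.2700 − 1.960 × 1.3325) = −(-2.3417) = 2.3417%

2.34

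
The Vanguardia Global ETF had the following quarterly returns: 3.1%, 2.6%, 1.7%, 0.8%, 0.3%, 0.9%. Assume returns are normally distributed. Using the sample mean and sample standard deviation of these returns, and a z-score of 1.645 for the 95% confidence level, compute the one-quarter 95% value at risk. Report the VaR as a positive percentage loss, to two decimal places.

r̄ = (3.1 + 2.6 + 1.7 + 0.8 + 0.3 + 0.9) / 6 = 1.5667%
Sample std dev = √[6.0733 / 5] = 1.1021%
VaR = −(r̄ − z·σ) = −(1.5667 − 1.645 × 1.1021) = −(-0.2463) = 0.2463%

0.25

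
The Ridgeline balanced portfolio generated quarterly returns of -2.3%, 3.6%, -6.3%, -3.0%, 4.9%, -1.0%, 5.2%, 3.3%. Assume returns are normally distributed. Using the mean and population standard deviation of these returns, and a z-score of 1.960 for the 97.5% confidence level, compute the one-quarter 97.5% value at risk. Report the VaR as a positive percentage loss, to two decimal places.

7.27

Mean return μ = 4.40 / 8 = 0.5500%
Population std dev = √[127.4600 / 8] = 3.9916%
VaR = −(μ − z·σ) = −(0.5500 − 1.960 × 3.9916) = −(-7.2735) = 7.2735%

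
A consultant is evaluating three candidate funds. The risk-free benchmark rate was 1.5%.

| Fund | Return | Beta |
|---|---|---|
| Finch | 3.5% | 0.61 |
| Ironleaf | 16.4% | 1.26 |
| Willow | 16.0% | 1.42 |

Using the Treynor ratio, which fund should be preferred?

Ironleaf

Finch: Treynor = (3.5% − 1.5%) / 0.61 = 3.279
Ironleaf: Treynor = (16.4% − 1.5%) / 1.26 = 11.825
Willow: Treynor = (16.0% − 1.5%) / 1.42 = 10.211
Highest: Ironleaf (11.825).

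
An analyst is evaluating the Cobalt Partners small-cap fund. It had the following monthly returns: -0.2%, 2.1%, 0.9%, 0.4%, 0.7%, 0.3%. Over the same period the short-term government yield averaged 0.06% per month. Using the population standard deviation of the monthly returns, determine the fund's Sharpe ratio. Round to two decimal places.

0.90

r̄ = (-0.2 + 2.1 + 0.9 + 0.4 + 0.7 + 0.3) / 6 = 4.20 / 6 = 0.7000%
Σ(r − r̄)² = (-0.2 − 0.7000)² + (2.1 − 0.7000)² + (0.9 − 0.7000)² + … = 3.0600
σ = √[3.0600 / 6] = 0.7141%
Sharpe = (r̄ − rf) / σ = (0.7000 − 0.06) / 0.7141 = 0.6400 / 0.7141 = 0.8962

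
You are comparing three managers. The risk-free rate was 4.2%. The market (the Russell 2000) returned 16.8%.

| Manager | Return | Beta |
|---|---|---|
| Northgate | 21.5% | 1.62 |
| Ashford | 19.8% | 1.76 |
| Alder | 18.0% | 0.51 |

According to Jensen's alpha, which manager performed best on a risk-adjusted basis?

Alder

Northgate: α = 21.5% − [4.2% + 1.62 × (16.8% − 4.2%)] = -3.112
Ashford: α = 19.8% − [4.2% + 1.76 × (16.8% − 4.2%)] = -6.576
Alder: α = 18.0% − [4.2% + 0.51 × (16.8% − 4.2%)] = 7.374
Highest: Alder (7.374).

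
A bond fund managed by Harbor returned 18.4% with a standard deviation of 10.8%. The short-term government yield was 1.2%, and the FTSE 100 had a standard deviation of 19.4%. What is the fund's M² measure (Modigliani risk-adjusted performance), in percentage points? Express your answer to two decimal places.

32.10

Sharpe = (Rp − Rf) / σp = (18.4% − 1.2%) / 10.8% = 1.5926
M² = Rf + Sharpe × σm = 1.2% + 1.5926 × 19.4% = 32.0964%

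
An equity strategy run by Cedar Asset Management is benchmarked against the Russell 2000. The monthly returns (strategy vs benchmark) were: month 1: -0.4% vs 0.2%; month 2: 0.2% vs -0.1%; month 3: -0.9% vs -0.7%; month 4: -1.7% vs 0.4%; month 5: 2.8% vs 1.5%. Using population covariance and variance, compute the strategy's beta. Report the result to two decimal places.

r̄p = 0.0000%,  r̄m = 0.2600%
Cov = Σ(rp − r̄p)(rm − r̄m) / 5 = 0.8100
Var(rm) = Σ(rm − r̄m)² / 5 = 0.5224
β = Cov / Var = 0.8100 / 0.5224 = 1.5505

1.55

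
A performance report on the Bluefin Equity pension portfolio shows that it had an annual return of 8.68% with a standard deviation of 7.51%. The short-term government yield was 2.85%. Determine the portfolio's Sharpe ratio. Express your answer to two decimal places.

0.78

Sharpe = (Rp − Rf) / σp = (8.68% − 2.85%) / 7.51% = 5.83% / 7.51% = 0.7763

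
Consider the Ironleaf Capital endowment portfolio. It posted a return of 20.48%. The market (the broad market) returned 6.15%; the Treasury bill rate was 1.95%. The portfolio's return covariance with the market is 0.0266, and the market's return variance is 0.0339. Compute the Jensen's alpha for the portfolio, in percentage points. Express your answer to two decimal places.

β = Cov / Var = 0.0266 / 0.0339 = 0.7847
E[R] = Rf + β(Rm − Rf) = 1.95% + 0.7847 × (6.15% − 1.95%) = 5.2457%
α = Rp − E[R] = 20.48% − 5.2457% = 15.2343

15.23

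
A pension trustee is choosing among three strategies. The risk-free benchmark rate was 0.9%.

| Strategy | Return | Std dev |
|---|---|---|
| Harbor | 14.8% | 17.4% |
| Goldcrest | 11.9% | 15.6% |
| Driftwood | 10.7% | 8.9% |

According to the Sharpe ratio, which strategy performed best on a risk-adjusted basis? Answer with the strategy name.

Harbor: Sharpe ratio = (14.8% − 0.9%) / 17.4% = 0.799
Goldcrest: Sharpe ratio = (11.9% − 0.9%) / 15.6% = 0.705
Driftwood: Sharpe ratio = (10.7% − 0.9%) / 8.9% = 1.101
Highest: Driftwood (1.101).

Driftwood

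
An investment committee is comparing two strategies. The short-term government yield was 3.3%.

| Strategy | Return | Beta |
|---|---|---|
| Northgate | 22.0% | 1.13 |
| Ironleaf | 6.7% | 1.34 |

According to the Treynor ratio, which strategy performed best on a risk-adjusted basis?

Northgate: Treynor = (22.0% − 3.3%) / 1.13 = 16.549
Ironleaf: Treynor = (6.7% − 3.3%) / 1.34 = 2.537
Highest: Northgate (16.549).

Northgate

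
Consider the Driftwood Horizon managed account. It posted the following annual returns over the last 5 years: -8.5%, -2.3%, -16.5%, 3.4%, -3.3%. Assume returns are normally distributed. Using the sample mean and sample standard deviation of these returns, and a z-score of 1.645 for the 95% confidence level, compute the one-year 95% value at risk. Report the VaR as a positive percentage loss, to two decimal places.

17.76

Mean return r̄ = -27.20 / 5 = -5.4400%
Sample σ = √[Σ(r − r̄)² / 4] = √[224.2720 / 4] = √56.0680 = 7.4879%
VaR = −(r̄ − z·σ) = −(-5.4400 − 1.645 × 7.4879) = −(-17.7576) = 17.7576%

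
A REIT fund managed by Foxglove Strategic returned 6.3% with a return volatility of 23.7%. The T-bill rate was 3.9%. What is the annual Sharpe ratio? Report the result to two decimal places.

0.10

Sharpe = (Rp − Rf) / σp = (6.3% − 3.9%) / 23.7% = 2.40% / 23.7% = 0.1013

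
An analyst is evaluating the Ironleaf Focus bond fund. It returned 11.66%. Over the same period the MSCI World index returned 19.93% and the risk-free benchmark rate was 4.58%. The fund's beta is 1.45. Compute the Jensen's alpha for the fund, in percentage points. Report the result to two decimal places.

CAPM expected return = Rf + β(Rm − Rf) = 4.58% + 1.45 × (19.93% − 4.58%) = 4.58 + 1.45 × 15.35 = 26.8375%
Jensen's α = Rp − E[R] = 11.66% − 26.8375% = -15.1775

-15.18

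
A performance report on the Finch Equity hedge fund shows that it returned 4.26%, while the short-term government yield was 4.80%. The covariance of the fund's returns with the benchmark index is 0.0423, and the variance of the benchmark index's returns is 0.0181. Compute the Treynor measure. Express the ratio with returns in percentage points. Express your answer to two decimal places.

β = Cov / Var = 0.0423 / 0.0181 = 2.3370
Treynor = (Rp − Rf) / β = (4.26% − 4.80%) / 2.3370 = -0.54 / 2.3370 = -0.2311

-0.23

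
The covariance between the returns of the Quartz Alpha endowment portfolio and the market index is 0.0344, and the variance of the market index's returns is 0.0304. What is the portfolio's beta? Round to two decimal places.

1.13

β = Cov(Rp, Rm) / Var(Rm) = 0.0344 / 0.0304 = 1.1316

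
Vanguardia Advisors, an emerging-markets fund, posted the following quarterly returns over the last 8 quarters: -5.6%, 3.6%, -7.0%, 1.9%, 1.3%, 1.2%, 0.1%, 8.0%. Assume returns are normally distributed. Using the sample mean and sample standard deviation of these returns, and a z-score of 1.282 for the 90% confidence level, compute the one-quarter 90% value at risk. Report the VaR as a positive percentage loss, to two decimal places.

5.74

r̄ = (-5.6 + 3.6 − 7 + 1.9 + 1.3 + 1.2 + 0.1 + 8) / 8 = 3.50 / 8 = 0.4375%
Σ(r − r̄)² = (-5.6 − 0.4375)² + (3.6 − 0.4375)² + (-7 − 0.4375)² + … = 162.5388
sample σ = √(162.5388 / 7) = √23.2198 = 4.8187%
VaR = −(r̄ − z·σ) = −(0.4375 − 1.282 × 4.8187) = −(-5.7401) = 5.7401%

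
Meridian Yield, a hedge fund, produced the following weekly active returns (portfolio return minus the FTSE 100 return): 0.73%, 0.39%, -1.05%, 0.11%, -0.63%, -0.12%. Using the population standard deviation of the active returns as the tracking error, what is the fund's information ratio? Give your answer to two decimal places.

r̄ = (0.73 + 0.39 − 1.05 + 0.11 − 0.63 − 0.12) / 6 = -0.570 / 6 = -0.0950%
Σ(r − r̄)² = 2.1568; population σ = √(2.1568/6) = 0.5996%
IR = r̄ / tracking error = -0.0950 / 0.5996 = -0.1584

-0.16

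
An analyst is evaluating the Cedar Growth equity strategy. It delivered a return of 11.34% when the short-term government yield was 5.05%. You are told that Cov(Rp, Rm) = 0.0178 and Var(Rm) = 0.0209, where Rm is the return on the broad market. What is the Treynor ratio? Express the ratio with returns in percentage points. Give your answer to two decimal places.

7.39

β = Cov / Var = 0.0178 / 0.0209 = 0.8517
Treynor = (Rp − Rf) / β = (11.34% − 5.05%) / 0.8517 = 6.29 / 0.8517 = 7.3852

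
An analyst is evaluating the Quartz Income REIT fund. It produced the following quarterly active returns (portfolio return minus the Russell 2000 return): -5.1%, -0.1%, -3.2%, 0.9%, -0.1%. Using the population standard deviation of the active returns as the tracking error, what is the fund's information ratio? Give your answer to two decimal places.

-0.67

μ = (-5.1 − 0.1 − 3.2 + 0.9 − 0.1) / 5 = -7.60 / 5 = -1.5200%
Σ(r − μ)² = (-5.1 − (-1.5200))² + (-0.1 − (-1.5200))² + (-3.2 − (-1.5200))² + … = 25.5280
σ = √[25.5280 / 5] = 2.2596%
IR = μ / tracking error = -1.5200 / 2.2596 = -0.6727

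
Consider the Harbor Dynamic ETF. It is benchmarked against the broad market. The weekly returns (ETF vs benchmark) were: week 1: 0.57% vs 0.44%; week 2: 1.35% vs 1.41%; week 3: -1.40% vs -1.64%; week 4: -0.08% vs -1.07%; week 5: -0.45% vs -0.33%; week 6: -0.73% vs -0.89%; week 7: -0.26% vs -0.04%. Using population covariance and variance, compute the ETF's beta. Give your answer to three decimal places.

0.803

r̄p = -0.1429%,  r̄m = -0.3029%
Cov = Σ(rp − r̄p)(rm − r̄m) / 7 = 0.7202
Var(rm) = Σ(rm − r̄m)² / 7 = 0.8967
β = Cov / Var = 0.7202 / 0.8967 = 0.8032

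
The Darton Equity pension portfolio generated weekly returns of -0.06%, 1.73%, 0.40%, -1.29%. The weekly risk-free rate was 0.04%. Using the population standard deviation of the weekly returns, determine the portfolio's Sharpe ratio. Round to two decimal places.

0.14

r̄ = (-0.06 + 1.73 + 0.4 − 1.29) / 4 = 0.1950%
Population σ = √[Σ(r − r̄)² / 4] = √[4.6685 / 4] = √1.1671 = 1.0803%
Sharpe = (r̄ − rf) / σ = (0.1950 − 0.04) / 1.0803 = 0.1550 / 1.0803 = 0.1435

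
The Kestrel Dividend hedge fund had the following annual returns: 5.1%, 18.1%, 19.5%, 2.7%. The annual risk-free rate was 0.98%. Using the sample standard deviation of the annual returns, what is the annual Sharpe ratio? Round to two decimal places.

1.20

Mean return μ = 45.40 / 4 = 11.3500%
Sample σ = √[Σ(r − μ)² / 3] = √[225.8700 / 3] = √75.2900 = 8.6770%
Sharpe = (μ − rf) / σ = (11.3500 − 0.98) / 8.6770 = 10.3700 / 8.6770 = 1.1951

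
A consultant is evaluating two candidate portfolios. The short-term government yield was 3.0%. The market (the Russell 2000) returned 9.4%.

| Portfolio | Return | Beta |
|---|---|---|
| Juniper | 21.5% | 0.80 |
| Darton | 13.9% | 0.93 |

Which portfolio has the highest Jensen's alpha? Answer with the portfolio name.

Juniper: α = 21.5% − [3.0% + 0.80 × (9.4% − 3.0%)] = 13.380
Darton: α = 13.9% − [3.0% + 0.93 × (9.4% − 3.0%)] = 4.948
Highest: Juniper (13.380).

Juniper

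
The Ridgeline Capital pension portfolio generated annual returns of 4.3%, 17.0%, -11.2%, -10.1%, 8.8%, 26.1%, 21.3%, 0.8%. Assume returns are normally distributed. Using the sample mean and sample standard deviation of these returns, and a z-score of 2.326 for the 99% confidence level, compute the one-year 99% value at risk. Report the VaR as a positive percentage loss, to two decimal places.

Mean return r̄ = 57.00 / 8 = 7.1250%
Σ(r − r̄)² = (4.3 − 7.1250)² + (17 − 7.1250)² + (-11.2 − 7.1250)² + … = 1341.7950
σ = √[1341.7950 / 7] = 13.8450%
VaR = −(r̄ − z·σ) = −(7.1250 − 2.326 × 13.8450) = −(-25.0785) = 25.0785%

25.08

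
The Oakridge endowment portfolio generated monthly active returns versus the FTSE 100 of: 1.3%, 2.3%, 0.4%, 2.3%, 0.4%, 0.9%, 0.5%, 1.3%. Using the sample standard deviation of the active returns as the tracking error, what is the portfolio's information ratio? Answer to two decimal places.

r̄ = (1.3 + 2.3 + 0.4 + 2.3 + 0.4 + 0.9 + 0.5 + 1.3) / 8 = 9.40 / 8 = 1.1750%
Sample std dev = √[4.2950 / 7] = 0.7833%
IR = r̄ / tracking error = 1.1750 / 0.7833 = 1.5001

1.50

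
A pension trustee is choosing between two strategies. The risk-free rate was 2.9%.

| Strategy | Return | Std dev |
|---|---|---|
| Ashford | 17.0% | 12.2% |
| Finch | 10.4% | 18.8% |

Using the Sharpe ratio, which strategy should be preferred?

Ashford: Sharpe ratio = (17.0% − 2.9%) / 12.2% = 1.156
Finch: Sharpe ratio = (10.4% − 2.9%) / 18.8% = 0.399
Highest: Ashford (1.156).

Ashford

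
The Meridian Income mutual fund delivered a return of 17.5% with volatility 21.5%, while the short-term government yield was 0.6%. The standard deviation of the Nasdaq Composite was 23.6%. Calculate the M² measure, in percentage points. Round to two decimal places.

Sharpe = (Rp − Rf) / σp = (17.5% − 0.6%) / 21.5% = 0.7860
M² = Rf + Sharpe × σm = 0.6% + 0.7860 × 23.6% = 19.1496%

19.15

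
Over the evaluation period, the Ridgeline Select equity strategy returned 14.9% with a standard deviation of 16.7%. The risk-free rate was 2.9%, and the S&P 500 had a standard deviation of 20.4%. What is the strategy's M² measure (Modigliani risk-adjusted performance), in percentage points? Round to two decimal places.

Sharpe = (Rp − Rf) / σp = (14.9% − 2.9%) / 16.7% = 0.7186
M² = Rf + Sharpe × σm = 2.9% + 0.7186 × 20.4% = 17.5594%

17.56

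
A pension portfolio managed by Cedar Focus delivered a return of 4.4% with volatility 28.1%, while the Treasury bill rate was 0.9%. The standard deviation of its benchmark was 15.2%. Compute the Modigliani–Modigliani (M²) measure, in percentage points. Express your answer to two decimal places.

Sharpe = (Rp − Rf) / σp = (4.4% − 0.9%) / 28.1% = 0.1246
M² = Rf + Sharpe × σm = 0.9% + 0.1246 × 15.2% = 2.7939%

2.79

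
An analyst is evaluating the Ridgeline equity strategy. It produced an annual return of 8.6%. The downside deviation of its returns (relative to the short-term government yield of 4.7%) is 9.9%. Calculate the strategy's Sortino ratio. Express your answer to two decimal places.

Sortino = (Rp − Rf) / σd = (8.6% − 4.7%) / 9.9% = 3.90% / 9.9% = 0.3939

0.39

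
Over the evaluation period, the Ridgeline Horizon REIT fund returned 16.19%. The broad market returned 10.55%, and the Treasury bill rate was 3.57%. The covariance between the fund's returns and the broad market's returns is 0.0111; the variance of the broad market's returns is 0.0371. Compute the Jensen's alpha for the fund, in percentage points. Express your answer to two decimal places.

β = Cov / Var = 0.0111 / 0.0371 = 0.2992
E[R] = Rf + β(Rm − Rf) = 3.57% + 0.2992 × (10.55% − 3.57%) = 5.6584%
α = Rp − E[R] = 16.19% − 5.6584% = 10.5316

10.53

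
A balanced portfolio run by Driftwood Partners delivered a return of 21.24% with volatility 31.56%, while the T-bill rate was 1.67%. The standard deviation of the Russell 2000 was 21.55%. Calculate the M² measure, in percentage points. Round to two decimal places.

15.03

Sharpe = (Rp − Rf) / σp = (21.24% − 1.67%) / 31.56% = 0.6201
M² = Rf + Sharpe × σm = 1.67% + 0.6201 × 21.55% = 15.0332%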